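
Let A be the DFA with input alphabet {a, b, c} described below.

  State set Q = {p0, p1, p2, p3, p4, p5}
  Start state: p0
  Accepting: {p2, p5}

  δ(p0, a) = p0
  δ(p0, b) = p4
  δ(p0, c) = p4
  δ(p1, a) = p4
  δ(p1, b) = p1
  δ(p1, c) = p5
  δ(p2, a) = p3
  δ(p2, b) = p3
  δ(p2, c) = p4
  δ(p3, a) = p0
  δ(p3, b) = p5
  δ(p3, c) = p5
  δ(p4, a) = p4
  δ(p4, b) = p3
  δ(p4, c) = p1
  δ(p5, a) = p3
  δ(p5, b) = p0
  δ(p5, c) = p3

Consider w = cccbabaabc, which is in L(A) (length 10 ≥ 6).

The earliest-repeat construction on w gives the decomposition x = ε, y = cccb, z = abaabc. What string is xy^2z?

xy^2z = ε·cccb·cccb·abaabc = cccbcccbabaabc.
Reading y = cccb takes A from p0 back to p0, so after x·y·y the machine is still in p0, and z then leads to the accepting state p5. Hence cccbcccbabaabc ∈ L(A).

cccbcccbabaabc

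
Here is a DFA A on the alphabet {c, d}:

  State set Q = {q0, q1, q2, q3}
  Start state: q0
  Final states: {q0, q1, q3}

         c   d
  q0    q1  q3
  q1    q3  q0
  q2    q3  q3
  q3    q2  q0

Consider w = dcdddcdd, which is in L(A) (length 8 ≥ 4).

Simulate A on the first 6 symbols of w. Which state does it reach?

q2

Run of A on the first 6 characters of w = d c d d d c:
  step 0: q0  (start)
  step 1: q3  (read d: q0→q3)
  step 2: q2  (read c: q3→q2)
  step 3: q3  (read d: q2→q3)
  step 4: q0  (read d: q3→q0)
  step 5: q3  (read d: q0→q3)
  step 6: q2  (read c: q3→q2)

After reading 6 characters, A is in state q2.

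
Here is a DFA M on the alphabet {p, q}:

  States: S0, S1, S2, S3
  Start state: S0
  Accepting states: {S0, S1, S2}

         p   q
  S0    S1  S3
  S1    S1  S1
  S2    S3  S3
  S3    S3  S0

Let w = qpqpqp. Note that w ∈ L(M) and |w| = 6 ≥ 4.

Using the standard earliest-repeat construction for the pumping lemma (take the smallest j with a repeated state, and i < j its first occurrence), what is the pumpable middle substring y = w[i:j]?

p

Run of M on w = q p q p q p:
  step 0: S0  (start)
  step 1: S3  (read q: S0→S3)
  step 2: S3  (read p: S3→S3)   ← first repeat (S3 seen earlier)
  step 3: S0  (read q: S3→S0)
  step 4: S1  (read p: S0→S1)
  step 5: S1  (read q: S1→S1)
  step 6: S1  (read p: S1→S1)

So i = 1, j = 2, giving x = w[0:1] = q, y = w[1:2] = p, z = w[2:6] = qpqp.
Check: |xy| = 2 ≤ 4 and |y| = 1 ≥ 1. Reading y takes M from S3 back to S3, so every xyⁱz is accepted.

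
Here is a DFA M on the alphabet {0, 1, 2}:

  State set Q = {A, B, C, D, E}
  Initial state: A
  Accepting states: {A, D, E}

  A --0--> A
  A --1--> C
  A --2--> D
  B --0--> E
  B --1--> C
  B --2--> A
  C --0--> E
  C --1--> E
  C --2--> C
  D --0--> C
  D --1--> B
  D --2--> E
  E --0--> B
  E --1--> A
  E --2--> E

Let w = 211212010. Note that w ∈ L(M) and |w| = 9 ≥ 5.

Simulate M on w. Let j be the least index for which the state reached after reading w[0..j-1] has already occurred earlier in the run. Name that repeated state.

State sequence: A -2-> D -1-> B -1-> C -2-> C -1-> E -2-> E -0-> B -1-> C -0-> E
First repeat at step 4: C was already visited.

The earliest repeat is at step j = 4: M is in C, which it already visited at step i = 3.
With |Q| = 5, pigeonhole forces a state repeat no later than step 5; the substring read between the first and second visits to that state can be pumped.

C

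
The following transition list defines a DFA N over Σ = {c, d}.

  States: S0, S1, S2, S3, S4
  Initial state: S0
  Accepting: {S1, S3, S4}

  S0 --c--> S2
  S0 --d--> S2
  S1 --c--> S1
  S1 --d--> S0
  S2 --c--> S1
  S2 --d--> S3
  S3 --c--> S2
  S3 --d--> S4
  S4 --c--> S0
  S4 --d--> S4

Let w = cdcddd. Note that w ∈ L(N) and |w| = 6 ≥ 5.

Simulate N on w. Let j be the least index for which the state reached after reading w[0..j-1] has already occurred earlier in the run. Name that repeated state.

S2

State sequence: S0 -c-> S2 -d-> S3 -c-> S2 -d-> S3 -d-> S4 -d-> S4
First repeat at step 3: S2 was already visited.

The earliest repeat is at step j = 3: N is in S2, which it already visited at step i = 1.
The DFA has 5 states, so the proof of the pumping lemma guarantees a repeated state among the first 5+1 visited; the segment between the two visits is the pumpable y.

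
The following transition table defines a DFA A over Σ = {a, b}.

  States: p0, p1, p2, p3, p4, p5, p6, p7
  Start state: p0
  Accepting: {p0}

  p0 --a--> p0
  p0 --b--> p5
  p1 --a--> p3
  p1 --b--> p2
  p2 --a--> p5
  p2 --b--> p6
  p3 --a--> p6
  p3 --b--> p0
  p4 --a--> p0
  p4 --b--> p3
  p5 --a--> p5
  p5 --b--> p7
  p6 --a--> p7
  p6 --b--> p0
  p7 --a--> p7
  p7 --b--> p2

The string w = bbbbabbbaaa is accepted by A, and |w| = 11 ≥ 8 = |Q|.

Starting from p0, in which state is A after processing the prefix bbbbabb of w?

Run of A on the first 7 characters of w = b b b b a b b:
  step 0: p0  (start)
  step 1: p5  (read b: p0→p5)
  step 2: p7  (read b: p5→p7)
  step 3: p2  (read b: p7→p2)
  step 4: p6  (read b: p2→p6)
  step 5: p7  (read a: p6→p7)
  step 6: p2  (read b: p7→p2)
  step 7: p6  (read b: p2→p6)

After reading 7 characters, A is in state p6.

p6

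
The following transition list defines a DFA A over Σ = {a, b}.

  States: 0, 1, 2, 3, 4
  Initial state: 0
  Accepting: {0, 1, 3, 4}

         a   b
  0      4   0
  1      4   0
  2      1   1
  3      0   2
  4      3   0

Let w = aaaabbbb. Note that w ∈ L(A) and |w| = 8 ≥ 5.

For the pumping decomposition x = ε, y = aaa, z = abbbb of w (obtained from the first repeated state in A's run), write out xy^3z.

aaaaaaaaaabbbb

xy^3z = ε·aaa·aaa·aaa·abbbb = aaaaaaaaaabbbb.
Reading y = aaa takes A from 0 back to 0, so after x·y·y·y the machine is still in 0, and z then leads to the accepting state 0. Hence aaaaaaaaaabbbb ∈ L(A).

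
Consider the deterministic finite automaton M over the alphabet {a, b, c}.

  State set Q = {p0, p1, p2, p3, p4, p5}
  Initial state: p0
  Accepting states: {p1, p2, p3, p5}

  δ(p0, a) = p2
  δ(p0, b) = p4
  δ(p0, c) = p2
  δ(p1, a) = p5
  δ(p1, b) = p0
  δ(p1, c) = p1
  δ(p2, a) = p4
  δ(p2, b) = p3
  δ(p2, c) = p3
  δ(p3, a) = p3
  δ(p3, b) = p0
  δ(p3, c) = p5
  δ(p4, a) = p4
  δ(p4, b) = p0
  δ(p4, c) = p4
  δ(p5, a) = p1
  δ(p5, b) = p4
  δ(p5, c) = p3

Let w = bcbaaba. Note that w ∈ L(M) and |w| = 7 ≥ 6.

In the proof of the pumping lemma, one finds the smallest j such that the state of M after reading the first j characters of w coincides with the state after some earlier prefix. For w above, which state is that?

State sequence: p0 -b-> p4 -c-> p4 -b-> p0 -a-> p2 -a-> p4 -b-> p0 -a-> p2
First repeat at step 2: p4 was already visited.

The earliest repeat is at step j = 2: M is in p4, which it already visited at step i = 1.
Pumping length from the standard proof: p = 6 (the number of states). The repeated state found above gives |xy| = j ≤ 6 and |y| = j − i ≥ 1.

p4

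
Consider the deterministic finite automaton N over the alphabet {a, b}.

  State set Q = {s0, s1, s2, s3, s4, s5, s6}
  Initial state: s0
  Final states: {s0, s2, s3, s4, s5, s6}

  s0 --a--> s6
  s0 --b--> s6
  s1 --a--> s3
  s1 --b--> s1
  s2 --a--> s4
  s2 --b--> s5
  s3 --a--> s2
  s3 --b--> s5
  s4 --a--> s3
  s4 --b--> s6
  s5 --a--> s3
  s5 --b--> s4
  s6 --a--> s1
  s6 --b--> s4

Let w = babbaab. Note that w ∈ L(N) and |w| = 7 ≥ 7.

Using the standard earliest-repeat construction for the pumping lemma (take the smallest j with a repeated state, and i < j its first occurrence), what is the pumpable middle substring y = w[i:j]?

b

State sequence: s0 -b-> s6 -a-> s1 -b-> s1 -b-> s1 -a-> s3 -a-> s2 -b-> s5
First repeat at step 3: s1 was already visited.

So i = 2, j = 3, giving x = w[0:2] = ba, y = w[2:3] = b, z = w[3:7] = baab.
Check: |xy| = 3 ≤ 7 and |y| = 1 ≥ 1. Reading y takes N from s1 back to s1, so every xyⁱz is accepted.
The DFA has 7 states, so the proof of the pumping lemma guarantees a repeated state among the first 7+1 visited; the segment between the two visits is the pumpable y.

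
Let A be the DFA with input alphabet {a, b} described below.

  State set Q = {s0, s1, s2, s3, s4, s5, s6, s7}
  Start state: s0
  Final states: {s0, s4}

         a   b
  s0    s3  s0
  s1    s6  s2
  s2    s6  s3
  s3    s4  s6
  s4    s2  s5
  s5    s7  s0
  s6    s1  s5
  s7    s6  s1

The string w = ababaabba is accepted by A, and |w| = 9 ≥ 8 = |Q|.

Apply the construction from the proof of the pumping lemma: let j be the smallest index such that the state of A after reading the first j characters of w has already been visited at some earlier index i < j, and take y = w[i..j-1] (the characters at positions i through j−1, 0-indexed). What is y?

aba

Run of A on w = a b a b a a b b a:
  step 0: s0  (start)
  step 1: s3  (read a: s0→s3)
  step 2: s6  (read b: s3→s6)
  step 3: s1  (read a: s6→s1)
  step 4: s2  (read b: s1→s2)
  step 5: s6  (read a: s2→s6)   ← first repeat (s6 seen earlier)
  step 6: s1  (read a: s6→s1)
  step 7: s2  (read b: s1→s2)
  step 8: s3  (read b: s2→s3)
  step 9: s4  (read a: s3→s4)

So i = 2, j = 5, giving x = w[0:2] = ab, y = w[2:5] = aba, z = w[5:9] = abba.
Check: |xy| = 5 ≤ 8 and |y| = 3 ≥ 1. Reading y takes A from s6 back to s6, so every xyⁱz is accepted.
The DFA has 8 states, so the proof of the pumping lemma guarantees a repeated state among the first 8+1 visited; the segment between the two visits is the pumpable y.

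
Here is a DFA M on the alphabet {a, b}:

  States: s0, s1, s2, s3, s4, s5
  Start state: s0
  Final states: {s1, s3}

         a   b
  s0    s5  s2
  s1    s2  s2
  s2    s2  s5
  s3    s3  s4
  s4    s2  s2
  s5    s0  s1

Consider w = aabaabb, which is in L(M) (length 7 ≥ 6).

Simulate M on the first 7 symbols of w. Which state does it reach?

s1

State sequence: s0 -a-> s5 -a-> s0 -b-> s2 -a-> s2 -a-> s2 -b-> s5 -b-> s1

After reading 7 characters, M is in state s1.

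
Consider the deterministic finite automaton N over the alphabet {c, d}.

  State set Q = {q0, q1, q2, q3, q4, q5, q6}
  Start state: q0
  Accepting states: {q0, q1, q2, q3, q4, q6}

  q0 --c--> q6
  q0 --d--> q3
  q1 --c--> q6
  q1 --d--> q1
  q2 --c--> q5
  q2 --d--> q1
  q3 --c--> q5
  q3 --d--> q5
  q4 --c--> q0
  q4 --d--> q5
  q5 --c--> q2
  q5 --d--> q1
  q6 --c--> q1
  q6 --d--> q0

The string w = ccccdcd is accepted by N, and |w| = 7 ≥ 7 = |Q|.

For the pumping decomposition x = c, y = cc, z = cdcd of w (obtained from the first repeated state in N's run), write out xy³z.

ccccccccdcd

xy^3z = c·cc·cc·cc·cdcd = ccccccccdcd.
Reading y = cc takes N from q6 back to q6, so after x·y·y·y the machine is still in q6, and z then leads to the accepting state q0. Hence ccccccccdcd ∈ L(N).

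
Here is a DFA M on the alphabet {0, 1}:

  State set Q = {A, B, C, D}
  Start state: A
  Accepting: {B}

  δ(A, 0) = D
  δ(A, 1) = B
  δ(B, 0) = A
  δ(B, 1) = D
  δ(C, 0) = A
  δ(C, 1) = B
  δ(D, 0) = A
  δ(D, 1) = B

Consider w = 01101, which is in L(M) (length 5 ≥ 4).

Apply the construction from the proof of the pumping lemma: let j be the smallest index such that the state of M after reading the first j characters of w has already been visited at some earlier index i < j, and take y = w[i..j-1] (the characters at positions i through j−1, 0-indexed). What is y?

11

State sequence: A -0-> D -1-> B -1-> D -0-> A -1-> B
First repeat at step 3: D was already visited.

So i = 1, j = 3, giving x = w[0:1] = 0, y = w[1:3] = 11, z = w[3:5] = 01.
Check: |xy| = 3 ≤ 4 and |y| = 2 ≥ 1. Reading y takes M from D back to D, so every xyⁱz is accepted.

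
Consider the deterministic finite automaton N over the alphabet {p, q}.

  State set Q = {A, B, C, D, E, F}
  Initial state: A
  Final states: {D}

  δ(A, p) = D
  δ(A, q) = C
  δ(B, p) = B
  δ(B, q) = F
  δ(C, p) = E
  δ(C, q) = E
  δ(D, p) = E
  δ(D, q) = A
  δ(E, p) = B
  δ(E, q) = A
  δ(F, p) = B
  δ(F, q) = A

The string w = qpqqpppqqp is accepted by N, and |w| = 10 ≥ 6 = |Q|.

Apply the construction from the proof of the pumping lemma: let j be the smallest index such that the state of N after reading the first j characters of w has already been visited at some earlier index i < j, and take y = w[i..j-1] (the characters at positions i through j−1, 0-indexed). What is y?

qpq

Run of N on w = q p q q p p p q q p:
  step 0: A  (start)
  step 1: C  (read q: A→C)
  step 2: E  (read p: C→E)
  step 3: A  (read q: E→A)   ← first repeat (A seen earlier)
  step 4: C  (read q: A→C)
  step 5: E  (read p: C→E)
  step 6: B  (read p: E→B)
  step 7: B  (read p: B→B)
  step 8: F  (read q: B→F)
  step 9: A  (read q: F→A)
  step 10: D  (read p: A→D)

So i = 0, j = 3, giving x = w[0:0] = ε, y = w[0:3] = qpq, z = w[3:10] = qpppqqp.
Check: |xy| = 3 ≤ 6 and |y| = 3 ≥ 1. Reading y takes N from A back to A, so every xyⁱz is accepted.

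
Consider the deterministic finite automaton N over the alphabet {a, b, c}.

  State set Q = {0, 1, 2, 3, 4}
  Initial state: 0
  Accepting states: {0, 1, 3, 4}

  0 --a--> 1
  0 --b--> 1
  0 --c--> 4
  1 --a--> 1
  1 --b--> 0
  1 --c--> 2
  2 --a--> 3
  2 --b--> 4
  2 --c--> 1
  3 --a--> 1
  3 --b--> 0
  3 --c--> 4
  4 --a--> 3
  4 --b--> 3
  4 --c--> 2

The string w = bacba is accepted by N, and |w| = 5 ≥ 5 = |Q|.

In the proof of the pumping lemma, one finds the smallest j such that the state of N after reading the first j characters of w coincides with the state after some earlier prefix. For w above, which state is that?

1

State sequence: 0 -b-> 1 -a-> 1 -c-> 2 -b-> 4 -a-> 3
First repeat at step 2: 1 was already visited.

The earliest repeat is at step j = 2: N is in 1, which it already visited at step i = 1.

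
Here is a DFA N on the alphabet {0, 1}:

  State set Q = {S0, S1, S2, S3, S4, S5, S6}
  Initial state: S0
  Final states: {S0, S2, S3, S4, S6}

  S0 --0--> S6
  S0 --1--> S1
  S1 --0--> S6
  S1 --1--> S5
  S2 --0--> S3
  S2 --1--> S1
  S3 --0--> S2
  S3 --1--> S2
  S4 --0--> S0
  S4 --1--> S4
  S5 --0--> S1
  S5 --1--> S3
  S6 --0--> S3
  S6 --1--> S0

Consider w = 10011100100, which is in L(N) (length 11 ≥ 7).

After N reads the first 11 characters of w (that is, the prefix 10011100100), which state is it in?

S3

State sequence: S0 -1-> S1 -0-> S6 -0-> S3 -1-> S2 -1-> S1 -1-> S5 -0-> S1 -0-> S6 -1-> S0 -0-> S6 -0-> S3

After reading 11 characters, N is in state S3.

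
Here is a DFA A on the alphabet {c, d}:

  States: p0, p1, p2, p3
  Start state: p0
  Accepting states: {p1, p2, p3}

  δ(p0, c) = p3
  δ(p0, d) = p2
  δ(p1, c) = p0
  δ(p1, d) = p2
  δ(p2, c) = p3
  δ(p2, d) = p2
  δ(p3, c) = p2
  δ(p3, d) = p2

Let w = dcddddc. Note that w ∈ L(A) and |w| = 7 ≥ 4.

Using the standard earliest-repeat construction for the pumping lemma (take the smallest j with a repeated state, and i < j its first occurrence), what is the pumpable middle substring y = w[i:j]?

Run of A on w = d c d d d d c:
  step 0: p0  (start)
  step 1: p2  (read d: p0→p2)
  step 2: p3  (read c: p2→p3)
  step 3: p2  (read d: p3→p2)   ← first repeat (p2 seen earlier)
  step 4: p2  (read d: p2→p2)
  step 5: p2  (read d: p2→p2)
  step 6: p2  (read d: p2→p2)
  step 7: p3  (read c: p2→p3)

So i = 1, j = 3, giving x = w[0:1] = d, y = w[1:3] = cd, z = w[3:7] = dddc.
Check: |xy| = 3 ≤ 4 and |y| = 2 ≥ 1. Reading y takes A from p2 back to p2, so every xyⁱz is accepted.
The DFA has 4 states, so the proof of the pumping lemma guarantees a repeated state among the first 4+1 visited; the segment between the two visits is the pumpable y.

cd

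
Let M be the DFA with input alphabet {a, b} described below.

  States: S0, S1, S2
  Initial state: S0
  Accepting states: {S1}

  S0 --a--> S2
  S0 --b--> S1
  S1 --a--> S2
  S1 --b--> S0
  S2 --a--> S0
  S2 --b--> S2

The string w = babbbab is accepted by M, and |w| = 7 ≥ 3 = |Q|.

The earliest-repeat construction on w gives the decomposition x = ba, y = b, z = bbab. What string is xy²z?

xy^2z = ba·b·b·bbab = babbbbab.
Reading y = b takes M from S2 back to S2, so after x·y·y the machine is still in S2, and z then leads to the accepting state S1. Hence babbbbab ∈ L(M).

babbbbab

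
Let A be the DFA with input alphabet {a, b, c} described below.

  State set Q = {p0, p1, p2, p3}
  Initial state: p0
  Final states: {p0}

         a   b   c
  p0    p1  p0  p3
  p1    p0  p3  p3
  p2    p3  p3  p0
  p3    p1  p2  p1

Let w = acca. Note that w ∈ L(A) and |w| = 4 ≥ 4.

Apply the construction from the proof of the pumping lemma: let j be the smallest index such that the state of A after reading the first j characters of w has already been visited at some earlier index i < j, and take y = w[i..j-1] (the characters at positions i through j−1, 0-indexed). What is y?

cc

State sequence: p0 -a-> p1 -c-> p3 -c-> p1 -a-> p0
First repeat at step 3: p1 was already visited.

So i = 1, j = 3, giving x = w[0:1] = a, y = w[1:3] = cc, z = w[3:4] = a.
Check: |xy| = 3 ≤ 4 and |y| = 2 ≥ 1. Reading y takes A from p1 back to p1, so every xyⁱz is accepted.
Since A has 4 states, any run of length ≥ 4 visits 4+1 states, so by pigeonhole some state repeats within the first 4 steps — that repeat gives the pumpable loop.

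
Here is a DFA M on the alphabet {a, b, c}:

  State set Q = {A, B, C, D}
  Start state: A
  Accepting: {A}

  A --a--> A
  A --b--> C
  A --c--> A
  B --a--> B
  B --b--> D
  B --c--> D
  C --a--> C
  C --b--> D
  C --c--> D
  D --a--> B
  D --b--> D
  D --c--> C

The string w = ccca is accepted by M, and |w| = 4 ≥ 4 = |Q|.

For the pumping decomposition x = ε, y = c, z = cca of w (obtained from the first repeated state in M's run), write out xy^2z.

cccca

xy^2z = ε·c·c·cca = cccca.
Reading y = c takes M from A back to A, so after x·y·y the machine is still in A, and z then leads to the accepting state A. Hence cccca ∈ L(M).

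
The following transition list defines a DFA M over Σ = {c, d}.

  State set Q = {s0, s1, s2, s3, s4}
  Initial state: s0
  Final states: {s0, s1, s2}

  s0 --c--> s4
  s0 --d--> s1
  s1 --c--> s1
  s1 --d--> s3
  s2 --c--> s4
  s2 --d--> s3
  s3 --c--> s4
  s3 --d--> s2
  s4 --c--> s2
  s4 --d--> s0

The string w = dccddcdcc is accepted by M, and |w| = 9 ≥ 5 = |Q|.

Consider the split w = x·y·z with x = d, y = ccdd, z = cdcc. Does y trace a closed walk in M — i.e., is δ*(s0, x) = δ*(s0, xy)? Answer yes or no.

no

State sequence: s0 -d-> s1 -c-> s1 -c-> s1 -d-> s3 -d-> s2

After x (step 1): s1. After xy (step 5): s2.
They differ (s1 ≠ s2), so y is not a cycle from the state after x; this split is not the one the pumping-lemma construction produces, and pumping y need not keep the string in L(M).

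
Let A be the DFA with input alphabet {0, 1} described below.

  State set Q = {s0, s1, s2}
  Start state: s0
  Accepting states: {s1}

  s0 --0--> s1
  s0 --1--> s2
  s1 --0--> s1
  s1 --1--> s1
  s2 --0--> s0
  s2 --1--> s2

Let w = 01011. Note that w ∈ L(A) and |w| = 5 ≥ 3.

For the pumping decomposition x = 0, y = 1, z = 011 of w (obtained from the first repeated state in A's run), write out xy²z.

xy^2z = 0·1·1·011 = 011011.
Reading y = 1 takes A from s1 back to s1, so after x·y·y the machine is still in s1, and z then leads to the accepting state s1. Hence 011011 ∈ L(A).

011011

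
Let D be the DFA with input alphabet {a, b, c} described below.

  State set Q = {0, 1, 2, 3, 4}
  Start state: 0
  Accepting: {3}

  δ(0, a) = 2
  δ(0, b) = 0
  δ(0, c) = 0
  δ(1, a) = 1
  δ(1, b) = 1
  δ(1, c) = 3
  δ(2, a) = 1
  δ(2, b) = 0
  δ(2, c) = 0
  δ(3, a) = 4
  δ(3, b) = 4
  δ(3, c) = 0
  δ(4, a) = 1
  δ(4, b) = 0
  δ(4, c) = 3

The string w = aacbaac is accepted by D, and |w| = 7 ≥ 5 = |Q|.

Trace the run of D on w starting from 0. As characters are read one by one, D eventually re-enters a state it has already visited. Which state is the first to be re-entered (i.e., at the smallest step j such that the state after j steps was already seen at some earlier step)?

1

State sequence: 0 -a-> 2 -a-> 1 -c-> 3 -b-> 4 -a-> 1 -a-> 1 -c-> 3
First repeat at step 5: 1 was already visited.

The earliest repeat is at step j = 5: D is in 1, which it already visited at step i = 2.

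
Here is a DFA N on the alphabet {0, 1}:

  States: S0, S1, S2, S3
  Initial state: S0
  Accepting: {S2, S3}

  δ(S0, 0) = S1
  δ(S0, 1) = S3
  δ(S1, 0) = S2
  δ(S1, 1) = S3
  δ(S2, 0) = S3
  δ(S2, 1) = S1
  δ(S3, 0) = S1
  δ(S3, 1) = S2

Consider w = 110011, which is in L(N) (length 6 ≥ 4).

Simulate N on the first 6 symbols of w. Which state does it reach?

S2

State sequence: S0 -1-> S3 -1-> S2 -0-> S3 -0-> S1 -1-> S3 -1-> S2

After reading 6 characters, N is in state S2.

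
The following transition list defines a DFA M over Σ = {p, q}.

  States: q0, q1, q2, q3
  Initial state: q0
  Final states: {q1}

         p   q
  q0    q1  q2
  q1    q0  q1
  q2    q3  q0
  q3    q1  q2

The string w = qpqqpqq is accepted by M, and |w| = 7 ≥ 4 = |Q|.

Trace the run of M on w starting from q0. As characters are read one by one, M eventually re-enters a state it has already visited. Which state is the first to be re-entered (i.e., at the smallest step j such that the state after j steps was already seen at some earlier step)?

Run of M on w = q p q q p q q:
  step 0: q0  (start)
  step 1: q2  (read q: q0→q2)
  step 2: q3  (read p: q2→q3)
  step 3: q2  (read q: q3→q2)   ← first repeat (q2 seen earlier)
  step 4: q0  (read q: q2→q0)
  step 5: q1  (read p: q0→q1)
  step 6: q1  (read q: q1→q1)
  step 7: q1  (read q: q1→q1)

The earliest repeat is at step j = 3: M is in q2, which it already visited at step i = 1.
Pumping length from the standard proof: p = 4 (the number of states). The repeated state found above gives |xy| = j ≤ 4 and |y| = j − i ≥ 1.

q2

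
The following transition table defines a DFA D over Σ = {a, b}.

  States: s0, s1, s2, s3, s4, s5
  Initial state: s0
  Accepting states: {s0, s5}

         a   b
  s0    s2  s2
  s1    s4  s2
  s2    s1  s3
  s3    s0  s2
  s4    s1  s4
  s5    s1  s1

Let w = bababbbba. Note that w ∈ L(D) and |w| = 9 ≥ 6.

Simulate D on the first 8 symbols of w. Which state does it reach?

Run of D on the first 8 characters of w = b a b a b b b b:
  step 0: s0  (start)
  step 1: s2  (read b: s0→s2)
  step 2: s1  (read a: s2→s1)
  step 3: s2  (read b: s1→s2)
  step 4: s1  (read a: s2→s1)
  step 5: s2  (read b: s1→s2)
  step 6: s3  (read b: s2→s3)
  step 7: s2  (read b: s3→s2)
  step 8: s3  (read b: s2→s3)

After reading 8 characters, D is in state s3.
(This kind of state-tracing is the core of the pumping-lemma construction: with 6 states, pigeonhole forces a repeat within the first 6 steps.)

s3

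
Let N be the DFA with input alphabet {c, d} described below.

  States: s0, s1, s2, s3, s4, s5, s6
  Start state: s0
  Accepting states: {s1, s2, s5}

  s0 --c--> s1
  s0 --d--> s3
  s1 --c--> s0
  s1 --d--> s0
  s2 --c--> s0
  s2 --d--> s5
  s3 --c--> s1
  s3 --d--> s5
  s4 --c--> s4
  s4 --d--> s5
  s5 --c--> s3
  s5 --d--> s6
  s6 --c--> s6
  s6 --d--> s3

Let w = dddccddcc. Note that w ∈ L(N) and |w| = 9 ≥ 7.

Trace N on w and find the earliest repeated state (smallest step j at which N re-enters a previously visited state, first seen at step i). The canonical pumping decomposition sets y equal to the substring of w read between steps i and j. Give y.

State sequence: s0 -d-> s3 -d-> s5 -d-> s6 -c-> s6 -c-> s6 -d-> s3 -d-> s5 -c-> s3 -c-> s1
First repeat at step 4: s6 was already visited.

So i = 3, j = 4, giving x = w[0:3] = ddd, y = w[3:4] = c, z = w[4:9] = cddcc.
Check: |xy| = 4 ≤ 7 and |y| = 1 ≥ 1. Reading y takes N from s6 back to s6, so every xyⁱz is accepted.
Pumping length from the standard proof: p = 7 (the number of states). The repeated state found above gives |xy| = j ≤ 7 and |y| = j − i ≥ 1.

c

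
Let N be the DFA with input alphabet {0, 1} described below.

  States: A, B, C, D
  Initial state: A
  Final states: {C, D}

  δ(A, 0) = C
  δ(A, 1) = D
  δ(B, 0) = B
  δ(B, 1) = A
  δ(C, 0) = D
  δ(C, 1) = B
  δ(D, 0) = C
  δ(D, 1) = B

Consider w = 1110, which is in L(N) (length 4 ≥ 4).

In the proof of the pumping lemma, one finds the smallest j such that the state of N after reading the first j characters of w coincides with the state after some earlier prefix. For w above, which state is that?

A

Run of N on w = 1 1 1 0:
  step 0: A  (start)
  step 1: D  (read 1: A→D)
  step 2: B  (read 1: D→B)
  step 3: A  (read 1: B→A)   ← first repeat (A seen earlier)
  step 4: C  (read 0: A→C)

The earliest repeat is at step j = 3: N is in A, which it already visited at step i = 0.
Pumping length from the standard proof: p = 4 (the number of states). The repeated state found above gives |xy| = j ≤ 4 and |y| = j − i ≥ 1.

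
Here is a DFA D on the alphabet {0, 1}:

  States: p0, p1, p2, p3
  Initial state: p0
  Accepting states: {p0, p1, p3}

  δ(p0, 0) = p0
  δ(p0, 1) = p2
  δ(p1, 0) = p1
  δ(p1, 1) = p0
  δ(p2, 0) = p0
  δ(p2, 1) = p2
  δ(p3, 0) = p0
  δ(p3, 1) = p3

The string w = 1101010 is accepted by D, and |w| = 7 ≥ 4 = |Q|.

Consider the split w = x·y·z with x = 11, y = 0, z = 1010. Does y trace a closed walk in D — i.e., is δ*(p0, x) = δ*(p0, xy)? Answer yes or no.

State sequence: p0 -1-> p2 -1-> p2 -0-> p0

After x (step 2): p2. After xy (step 3): p0.
They differ (p2 ≠ p0), so y is not a cycle from the state after x; this split is not the one the pumping-lemma construction produces, and pumping y need not keep the string in L(D).

no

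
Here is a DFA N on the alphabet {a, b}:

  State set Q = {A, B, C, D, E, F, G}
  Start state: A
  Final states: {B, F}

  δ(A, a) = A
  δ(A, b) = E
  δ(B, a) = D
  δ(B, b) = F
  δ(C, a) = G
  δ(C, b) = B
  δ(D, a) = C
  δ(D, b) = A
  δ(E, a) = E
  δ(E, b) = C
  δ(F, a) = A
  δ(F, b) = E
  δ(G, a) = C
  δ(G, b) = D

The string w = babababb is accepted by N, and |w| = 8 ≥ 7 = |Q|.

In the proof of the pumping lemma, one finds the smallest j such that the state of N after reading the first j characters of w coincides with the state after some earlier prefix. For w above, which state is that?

E

State sequence: A -b-> E -a-> E -b-> C -a-> G -b-> D -a-> C -b-> B -b-> F
First repeat at step 2: E was already visited.

The earliest repeat is at step j = 2: N is in E, which it already visited at step i = 1.
Pumping length from the standard proof: p = 7 (the number of states). The repeated state found above gives |xy| = j ≤ 7 and |y| = j − i ≥ 1.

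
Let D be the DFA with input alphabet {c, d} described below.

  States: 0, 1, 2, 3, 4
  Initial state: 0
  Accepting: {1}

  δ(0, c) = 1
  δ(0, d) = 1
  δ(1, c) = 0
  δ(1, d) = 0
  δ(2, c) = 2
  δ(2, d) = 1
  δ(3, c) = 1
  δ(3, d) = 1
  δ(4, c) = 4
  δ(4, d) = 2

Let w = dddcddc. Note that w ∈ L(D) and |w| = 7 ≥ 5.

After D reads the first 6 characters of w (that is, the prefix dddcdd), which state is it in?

State sequence: 0 -d-> 1 -d-> 0 -d-> 1 -c-> 0 -d-> 1 -d-> 0

After reading 6 characters, D is in state 0.

0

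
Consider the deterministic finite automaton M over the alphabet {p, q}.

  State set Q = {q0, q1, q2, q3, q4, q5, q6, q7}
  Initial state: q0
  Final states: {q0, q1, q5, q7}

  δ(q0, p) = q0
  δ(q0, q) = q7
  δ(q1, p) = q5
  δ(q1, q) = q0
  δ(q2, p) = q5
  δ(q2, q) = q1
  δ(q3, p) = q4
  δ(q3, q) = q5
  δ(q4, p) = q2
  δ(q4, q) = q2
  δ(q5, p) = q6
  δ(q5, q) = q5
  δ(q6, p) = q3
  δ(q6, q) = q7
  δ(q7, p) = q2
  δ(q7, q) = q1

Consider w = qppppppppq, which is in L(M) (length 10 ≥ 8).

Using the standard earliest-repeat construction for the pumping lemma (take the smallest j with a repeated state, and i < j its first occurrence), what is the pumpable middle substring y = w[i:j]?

State sequence: q0 -q-> q7 -p-> q2 -p-> q5 -p-> q6 -p-> q3 -p-> q4 -p-> q2 -p-> q5 -p-> q6 -q-> q7
First repeat at step 7: q2 was already visited.

So i = 2, j = 7, giving x = w[0:2] = qp, y = w[2:7] = ppppp, z = w[7:10] = ppq.
Check: |xy| = 7 ≤ 8 and |y| = 5 ≥ 1. Reading y takes M from q2 back to q2, so every xyⁱz is accepted.

ppppp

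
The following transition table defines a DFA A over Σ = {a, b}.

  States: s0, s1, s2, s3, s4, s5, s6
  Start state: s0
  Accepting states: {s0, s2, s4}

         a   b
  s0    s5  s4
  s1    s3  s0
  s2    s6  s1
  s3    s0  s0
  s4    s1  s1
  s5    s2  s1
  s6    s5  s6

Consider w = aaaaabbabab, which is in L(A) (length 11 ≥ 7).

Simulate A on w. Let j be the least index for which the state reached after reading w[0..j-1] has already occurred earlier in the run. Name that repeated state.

s5

Run of A on w = a a a a a b b a b a b:
  step 0: s0  (start)
  step 1: s5  (read a: s0→s5)
  step 2: s2  (read a: s5→s2)
  step 3: s6  (read a: s2→s6)
  step 4: s5  (read a: s6→s5)   ← first repeat (s5 seen earlier)
  step 5: s2  (read a: s5→s2)
  step 6: s1  (read b: s2→s1)
  step 7: s0  (read b: s1→s0)
  step 8: s5  (read a: s0→s5)
  step 9: s1  (read b: s5→s1)
  step 10: s3  (read a: s1→s3)
  step 11: s0  (read b: s3→s0)

The earliest repeat is at step j = 4: A is in s5, which it already visited at step i = 1.
Since A has 7 states, any run of length ≥ 7 visits 7+1 states, so by pigeonhole some state repeats within the first 7 steps — that repeat gives the pumpable loop.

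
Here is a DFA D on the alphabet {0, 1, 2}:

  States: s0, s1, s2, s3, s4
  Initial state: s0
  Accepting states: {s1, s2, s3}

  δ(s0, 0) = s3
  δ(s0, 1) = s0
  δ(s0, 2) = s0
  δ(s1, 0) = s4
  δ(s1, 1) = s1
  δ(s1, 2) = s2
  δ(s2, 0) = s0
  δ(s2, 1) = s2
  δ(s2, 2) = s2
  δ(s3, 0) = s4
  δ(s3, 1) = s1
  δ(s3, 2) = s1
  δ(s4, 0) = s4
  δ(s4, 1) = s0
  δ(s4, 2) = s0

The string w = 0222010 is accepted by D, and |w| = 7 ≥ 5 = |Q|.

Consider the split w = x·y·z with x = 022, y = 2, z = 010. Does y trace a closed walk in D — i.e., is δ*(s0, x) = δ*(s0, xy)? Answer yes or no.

State sequence: s0 -0-> s3 -2-> s1 -2-> s2 -2-> s2

After x (step 3): s2. After xy (step 4): s2.
They match, so y = 2 drives D around a cycle from s2 back to itself; pumping y any number of times keeps D in s2 before reading z, and xyⁱz ∈ L(D) for every i ≥ 0.

yes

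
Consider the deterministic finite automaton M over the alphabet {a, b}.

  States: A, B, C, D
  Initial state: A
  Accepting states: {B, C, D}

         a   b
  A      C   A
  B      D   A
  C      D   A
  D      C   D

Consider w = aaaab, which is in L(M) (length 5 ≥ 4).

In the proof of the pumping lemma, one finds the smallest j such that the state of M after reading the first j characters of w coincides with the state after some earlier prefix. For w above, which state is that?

Run of M on w = a a a a b:
  step 0: A  (start)
  step 1: C  (read a: A→C)
  step 2: D  (read a: C→D)
  step 3: C  (read a: D→C)   ← first repeat (C seen earlier)
  step 4: D  (read a: C→D)
  step 5: D  (read b: D→D)

The earliest repeat is at step j = 3: M is in C, which it already visited at step i = 1.
Since M has 4 states, any run of length ≥ 4 visits 4+1 states, so by pigeonhole some state repeats within the first 4 steps — that repeat gives the pumpable loop.

C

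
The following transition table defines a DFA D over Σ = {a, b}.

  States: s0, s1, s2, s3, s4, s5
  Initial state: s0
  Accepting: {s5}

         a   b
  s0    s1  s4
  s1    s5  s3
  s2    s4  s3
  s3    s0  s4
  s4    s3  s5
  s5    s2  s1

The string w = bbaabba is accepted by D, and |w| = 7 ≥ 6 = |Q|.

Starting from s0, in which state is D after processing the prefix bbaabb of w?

State sequence: s0 -b-> s4 -b-> s5 -a-> s2 -a-> s4 -b-> s5 -b-> s1

After reading 6 characters, D is in state s1.

s1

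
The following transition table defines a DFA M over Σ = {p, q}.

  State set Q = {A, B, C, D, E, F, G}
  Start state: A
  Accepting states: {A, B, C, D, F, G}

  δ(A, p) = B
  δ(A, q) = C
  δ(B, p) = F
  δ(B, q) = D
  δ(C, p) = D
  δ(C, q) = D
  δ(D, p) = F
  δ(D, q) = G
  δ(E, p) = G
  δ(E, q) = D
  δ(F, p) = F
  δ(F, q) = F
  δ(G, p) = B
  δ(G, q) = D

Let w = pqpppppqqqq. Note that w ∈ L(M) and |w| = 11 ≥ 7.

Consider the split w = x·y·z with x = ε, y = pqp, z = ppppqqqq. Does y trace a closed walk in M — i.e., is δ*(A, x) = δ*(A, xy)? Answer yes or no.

no

State sequence: A -p-> B -q-> D -p-> F

After x (step 0): A. After xy (step 3): F.
They differ (A ≠ F), so y is not a cycle from the state after x; this split is not the one the pumping-lemma construction produces, and pumping y need not keep the string in L(M).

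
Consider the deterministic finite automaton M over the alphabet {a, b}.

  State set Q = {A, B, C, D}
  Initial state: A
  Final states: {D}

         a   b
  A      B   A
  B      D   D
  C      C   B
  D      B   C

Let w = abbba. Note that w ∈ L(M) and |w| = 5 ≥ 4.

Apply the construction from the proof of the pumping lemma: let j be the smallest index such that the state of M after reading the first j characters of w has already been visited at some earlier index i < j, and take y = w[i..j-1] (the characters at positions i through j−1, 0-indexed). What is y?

bbb

State sequence: A -a-> B -b-> D -b-> C -b-> B -a-> D
First repeat at step 4: B was already visited.

So i = 1, j = 4, giving x = w[0:1] = a, y = w[1:4] = bbb, z = w[4:5] = a.
Check: |xy| = 4 ≤ 4 and |y| = 3 ≥ 1. Reading y takes M from B back to B, so every xyⁱz is accepted.
Since M has 4 states, any run of length ≥ 4 visits 4+1 states, so by pigeonhole some state repeats within the first 4 steps — that repeat gives the pumpable loop.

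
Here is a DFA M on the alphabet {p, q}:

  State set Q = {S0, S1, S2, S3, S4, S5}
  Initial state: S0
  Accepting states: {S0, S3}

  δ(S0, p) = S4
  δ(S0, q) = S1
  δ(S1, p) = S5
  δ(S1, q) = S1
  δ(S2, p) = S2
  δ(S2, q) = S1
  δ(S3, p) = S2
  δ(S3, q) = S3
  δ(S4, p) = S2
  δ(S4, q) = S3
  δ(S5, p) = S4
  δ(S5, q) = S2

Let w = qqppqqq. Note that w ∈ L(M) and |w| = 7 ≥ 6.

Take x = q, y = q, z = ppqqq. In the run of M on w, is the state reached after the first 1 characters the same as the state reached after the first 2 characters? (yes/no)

yes

State sequence: S0 -q-> S1 -q-> S1

After x (step 1): S1. After xy (step 2): S1.
They match, so y = q drives M around a cycle from S1 back to itself; pumping y any number of times keeps M in S1 before reading z, and xyⁱz ∈ L(M) for every i ≥ 0.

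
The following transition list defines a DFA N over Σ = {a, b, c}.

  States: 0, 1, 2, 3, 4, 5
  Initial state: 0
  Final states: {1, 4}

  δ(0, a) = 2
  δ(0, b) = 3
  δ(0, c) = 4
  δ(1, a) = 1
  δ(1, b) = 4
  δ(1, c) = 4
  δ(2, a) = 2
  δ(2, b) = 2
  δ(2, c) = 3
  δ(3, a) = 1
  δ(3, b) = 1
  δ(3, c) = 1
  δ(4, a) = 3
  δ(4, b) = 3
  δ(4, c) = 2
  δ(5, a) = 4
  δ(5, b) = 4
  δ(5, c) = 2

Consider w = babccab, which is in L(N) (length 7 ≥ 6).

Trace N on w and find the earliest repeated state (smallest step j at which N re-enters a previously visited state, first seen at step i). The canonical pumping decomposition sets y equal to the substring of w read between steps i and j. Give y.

abcc

State sequence: 0 -b-> 3 -a-> 1 -b-> 4 -c-> 2 -c-> 3 -a-> 1 -b-> 4
First repeat at step 5: 3 was already visited.

So i = 1, j = 5, giving x = w[0:1] = b, y = w[1:5] = abcc, z = w[5:7] = ab.
Check: |xy| = 5 ≤ 6 and |y| = 4 ≥ 1. Reading y takes N from 3 back to 3, so every xyⁱz is accepted.
Pumping length from the standard proof: p = 6 (the number of states). The repeated state found above gives |xy| = j ≤ 6 and |y| = j − i ≥ 1.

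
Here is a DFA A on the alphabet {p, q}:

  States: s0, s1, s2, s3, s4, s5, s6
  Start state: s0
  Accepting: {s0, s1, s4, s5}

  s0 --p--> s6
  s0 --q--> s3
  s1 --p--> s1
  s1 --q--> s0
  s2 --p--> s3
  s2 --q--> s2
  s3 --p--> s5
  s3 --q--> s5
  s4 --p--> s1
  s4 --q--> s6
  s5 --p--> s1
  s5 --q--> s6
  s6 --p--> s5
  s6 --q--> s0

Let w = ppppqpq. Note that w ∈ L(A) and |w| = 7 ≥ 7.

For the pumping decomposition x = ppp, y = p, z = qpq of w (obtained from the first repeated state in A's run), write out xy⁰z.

xy⁰z = xz = ppp·qpq = pppqpq.
Reading y = p takes A from s1 back to s1, so after x the machine is still in s1, and z then leads to the accepting state s0. Hence pppqpq ∈ L(A).

pppqpq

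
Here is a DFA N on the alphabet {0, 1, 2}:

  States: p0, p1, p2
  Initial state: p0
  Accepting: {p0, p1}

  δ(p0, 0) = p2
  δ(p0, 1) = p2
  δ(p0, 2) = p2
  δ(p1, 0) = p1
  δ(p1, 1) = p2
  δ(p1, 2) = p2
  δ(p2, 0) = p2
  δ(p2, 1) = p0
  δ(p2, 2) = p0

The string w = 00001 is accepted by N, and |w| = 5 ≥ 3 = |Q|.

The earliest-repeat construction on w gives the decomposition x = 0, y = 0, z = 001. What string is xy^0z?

xy⁰z = xz = 0·001 = 0001.
Reading y = 0 takes N from p2 back to p2, so after x the machine is still in p2, and z then leads to the accepting state p0. Hence 0001 ∈ L(N).

0001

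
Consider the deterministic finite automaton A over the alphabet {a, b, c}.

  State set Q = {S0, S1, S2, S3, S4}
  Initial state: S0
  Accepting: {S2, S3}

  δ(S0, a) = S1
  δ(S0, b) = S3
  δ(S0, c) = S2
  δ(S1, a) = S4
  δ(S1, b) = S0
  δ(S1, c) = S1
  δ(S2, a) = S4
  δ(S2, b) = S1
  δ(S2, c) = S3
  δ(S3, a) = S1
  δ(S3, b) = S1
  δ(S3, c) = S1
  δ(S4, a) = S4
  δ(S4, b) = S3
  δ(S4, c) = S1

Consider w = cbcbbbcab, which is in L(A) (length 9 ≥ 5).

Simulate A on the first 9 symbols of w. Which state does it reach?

Run of A on the first 9 characters of w = c b c b b b c a b:
  step 0: S0  (start)
  step 1: S2  (read c: S0→S2)
  step 2: S1  (read b: S2→S1)
  step 3: S1  (read c: S1→S1)
  step 4: S0  (read b: S1→S0)
  step 5: S3  (read b: S0→S3)
  step 6: S1  (read b: S3→S1)
  step 7: S1  (read c: S1→S1)
  step 8: S4  (read a: S1→S4)
  step 9: S3  (read b: S4→S3)

After reading 9 characters, A is in state S3.

S3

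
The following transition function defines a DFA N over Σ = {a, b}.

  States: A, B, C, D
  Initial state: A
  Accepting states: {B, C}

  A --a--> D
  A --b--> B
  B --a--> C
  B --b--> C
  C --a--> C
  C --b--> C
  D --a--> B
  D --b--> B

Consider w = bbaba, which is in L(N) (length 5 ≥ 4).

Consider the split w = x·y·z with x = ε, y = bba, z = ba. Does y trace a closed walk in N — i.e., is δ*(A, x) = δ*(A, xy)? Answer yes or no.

no

State sequence: A -b-> B -b-> C -a-> C

After x (step 0): A. After xy (step 3): C.
They differ (A ≠ C), so y is not a cycle from the state after x; this split is not the one the pumping-lemma construction produces, and pumping y need not keep the string in L(N).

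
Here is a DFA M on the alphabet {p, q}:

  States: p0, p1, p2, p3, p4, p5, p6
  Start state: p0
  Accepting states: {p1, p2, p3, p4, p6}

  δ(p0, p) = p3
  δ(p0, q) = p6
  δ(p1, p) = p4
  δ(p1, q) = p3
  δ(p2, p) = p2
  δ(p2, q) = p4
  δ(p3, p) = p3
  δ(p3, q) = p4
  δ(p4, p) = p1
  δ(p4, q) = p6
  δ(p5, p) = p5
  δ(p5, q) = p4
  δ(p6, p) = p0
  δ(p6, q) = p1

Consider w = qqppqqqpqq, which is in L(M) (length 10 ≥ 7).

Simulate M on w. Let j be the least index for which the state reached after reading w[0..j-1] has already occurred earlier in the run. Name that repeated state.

p1

Run of M on w = q q p p q q q p q q:
  step 0: p0  (start)
  step 1: p6  (read q: p0→p6)
  step 2: p1  (read q: p6→p1)
  step 3: p4  (read p: p1→p4)
  step 4: p1  (read p: p4→p1)   ← first repeat (p1 seen earlier)
  step 5: p3  (read q: p1→p3)
  step 6: p4  (read q: p3→p4)
  step 7: p6  (read q: p4→p6)
  step 8: p0  (read p: p6→p0)
  step 9: p6  (read q: p0→p6)
  step 10: p1  (read q: p6→p1)

The earliest repeat is at step j = 4: M is in p1, which it already visited at step i = 2.
Since M has 7 states, any run of length ≥ 7 visits 7+1 states, so by pigeonhole some state repeats within the first 7 steps — that repeat gives the pumpable loop.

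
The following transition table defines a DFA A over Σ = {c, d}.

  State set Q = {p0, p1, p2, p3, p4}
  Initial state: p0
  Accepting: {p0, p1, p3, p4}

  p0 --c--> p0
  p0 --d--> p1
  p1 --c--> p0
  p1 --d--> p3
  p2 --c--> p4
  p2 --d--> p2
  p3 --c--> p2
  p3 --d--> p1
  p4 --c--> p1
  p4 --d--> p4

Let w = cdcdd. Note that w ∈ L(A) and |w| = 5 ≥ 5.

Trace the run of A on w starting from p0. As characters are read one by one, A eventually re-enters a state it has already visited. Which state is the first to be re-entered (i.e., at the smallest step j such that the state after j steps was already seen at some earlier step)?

p0

State sequence: p0 -c-> p0 -d-> p1 -c-> p0 -d-> p1 -d-> p3
First repeat at step 1: p0 was already visited.

The earliest repeat is at step j = 1: A is in p0, which it already visited at step i = 0.
Pumping length from the standard proof: p = 5 (the number of states). The repeated state found above gives |xy| = j ≤ 5 and |y| = j − i ≥ 1.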